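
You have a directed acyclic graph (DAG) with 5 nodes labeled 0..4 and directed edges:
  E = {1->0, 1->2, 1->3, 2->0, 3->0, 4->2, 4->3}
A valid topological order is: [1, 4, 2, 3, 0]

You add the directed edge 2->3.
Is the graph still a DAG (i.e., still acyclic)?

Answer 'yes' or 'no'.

Given toposort: [1, 4, 2, 3, 0]
Position of 2: index 2; position of 3: index 3
New edge 2->3: forward
Forward edge: respects the existing order. Still a DAG, same toposort still valid.
Still a DAG? yes

Answer: yes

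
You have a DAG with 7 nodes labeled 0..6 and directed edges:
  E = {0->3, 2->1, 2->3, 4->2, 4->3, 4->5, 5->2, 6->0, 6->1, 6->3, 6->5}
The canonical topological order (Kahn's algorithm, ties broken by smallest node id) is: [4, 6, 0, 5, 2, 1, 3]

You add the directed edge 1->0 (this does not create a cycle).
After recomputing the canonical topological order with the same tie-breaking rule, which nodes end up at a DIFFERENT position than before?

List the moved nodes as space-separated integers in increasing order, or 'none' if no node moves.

Old toposort: [4, 6, 0, 5, 2, 1, 3]
Added edge 1->0
Recompute Kahn (smallest-id tiebreak):
  initial in-degrees: [2, 2, 2, 4, 0, 2, 0]
  ready (indeg=0): [4, 6]
  pop 4: indeg[2]->1; indeg[3]->3; indeg[5]->1 | ready=[6] | order so far=[4]
  pop 6: indeg[0]->1; indeg[1]->1; indeg[3]->2; indeg[5]->0 | ready=[5] | order so far=[4, 6]
  pop 5: indeg[2]->0 | ready=[2] | order so far=[4, 6, 5]
  pop 2: indeg[1]->0; indeg[3]->1 | ready=[1] | order so far=[4, 6, 5, 2]
  pop 1: indeg[0]->0 | ready=[0] | order so far=[4, 6, 5, 2, 1]
  pop 0: indeg[3]->0 | ready=[3] | order so far=[4, 6, 5, 2, 1, 0]
  pop 3: no out-edges | ready=[] | order so far=[4, 6, 5, 2, 1, 0, 3]
New canonical toposort: [4, 6, 5, 2, 1, 0, 3]
Compare positions:
  Node 0: index 2 -> 5 (moved)
  Node 1: index 5 -> 4 (moved)
  Node 2: index 4 -> 3 (moved)
  Node 3: index 6 -> 6 (same)
  Node 4: index 0 -> 0 (same)
  Node 5: index 3 -> 2 (moved)
  Node 6: index 1 -> 1 (same)
Nodes that changed position: 0 1 2 5

Answer: 0 1 2 5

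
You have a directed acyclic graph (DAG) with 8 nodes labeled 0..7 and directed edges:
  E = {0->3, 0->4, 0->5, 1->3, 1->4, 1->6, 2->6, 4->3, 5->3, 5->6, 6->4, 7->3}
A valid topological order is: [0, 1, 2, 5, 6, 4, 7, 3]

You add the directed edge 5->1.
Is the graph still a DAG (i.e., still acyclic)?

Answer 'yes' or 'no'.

Given toposort: [0, 1, 2, 5, 6, 4, 7, 3]
Position of 5: index 3; position of 1: index 1
New edge 5->1: backward (u after v in old order)
Backward edge: old toposort is now invalid. Check if this creates a cycle.
Does 1 already reach 5? Reachable from 1: [1, 3, 4, 6]. NO -> still a DAG (reorder needed).
Still a DAG? yes

Answer: yes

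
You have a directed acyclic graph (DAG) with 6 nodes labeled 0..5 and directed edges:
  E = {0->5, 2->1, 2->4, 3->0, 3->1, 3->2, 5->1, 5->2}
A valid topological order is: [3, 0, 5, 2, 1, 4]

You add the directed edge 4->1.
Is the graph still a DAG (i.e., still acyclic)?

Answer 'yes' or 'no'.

Given toposort: [3, 0, 5, 2, 1, 4]
Position of 4: index 5; position of 1: index 4
New edge 4->1: backward (u after v in old order)
Backward edge: old toposort is now invalid. Check if this creates a cycle.
Does 1 already reach 4? Reachable from 1: [1]. NO -> still a DAG (reorder needed).
Still a DAG? yes

Answer: yes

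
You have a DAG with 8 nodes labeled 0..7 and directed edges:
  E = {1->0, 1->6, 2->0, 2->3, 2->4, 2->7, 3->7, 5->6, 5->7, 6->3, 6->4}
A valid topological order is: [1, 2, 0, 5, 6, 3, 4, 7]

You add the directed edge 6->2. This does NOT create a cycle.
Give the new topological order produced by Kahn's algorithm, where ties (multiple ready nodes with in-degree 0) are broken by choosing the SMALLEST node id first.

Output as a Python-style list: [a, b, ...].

Answer: [1, 5, 6, 2, 0, 3, 4, 7]

Derivation:
Old toposort: [1, 2, 0, 5, 6, 3, 4, 7]
Added edge: 6->2
Position of 6 (4) > position of 2 (1). Must reorder: 6 must now come before 2.
Run Kahn's algorithm (break ties by smallest node id):
  initial in-degrees: [2, 0, 1, 2, 2, 0, 2, 3]
  ready (indeg=0): [1, 5]
  pop 1: indeg[0]->1; indeg[6]->1 | ready=[5] | order so far=[1]
  pop 5: indeg[6]->0; indeg[7]->2 | ready=[6] | order so far=[1, 5]
  pop 6: indeg[2]->0; indeg[3]->1; indeg[4]->1 | ready=[2] | order so far=[1, 5, 6]
  pop 2: indeg[0]->0; indeg[3]->0; indeg[4]->0; indeg[7]->1 | ready=[0, 3, 4] | order so far=[1, 5, 6, 2]
  pop 0: no out-edges | ready=[3, 4] | order so far=[1, 5, 6, 2, 0]
  pop 3: indeg[7]->0 | ready=[4, 7] | order so far=[1, 5, 6, 2, 0, 3]
  pop 4: no out-edges | ready=[7] | order so far=[1, 5, 6, 2, 0, 3, 4]
  pop 7: no out-edges | ready=[] | order so far=[1, 5, 6, 2, 0, 3, 4, 7]
  Result: [1, 5, 6, 2, 0, 3, 4, 7]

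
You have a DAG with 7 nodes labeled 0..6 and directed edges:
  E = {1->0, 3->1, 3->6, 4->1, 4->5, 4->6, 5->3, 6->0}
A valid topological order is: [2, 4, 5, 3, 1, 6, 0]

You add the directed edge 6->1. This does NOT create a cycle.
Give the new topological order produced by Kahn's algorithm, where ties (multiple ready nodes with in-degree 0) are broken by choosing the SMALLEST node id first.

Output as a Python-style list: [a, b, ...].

Answer: [2, 4, 5, 3, 6, 1, 0]

Derivation:
Old toposort: [2, 4, 5, 3, 1, 6, 0]
Added edge: 6->1
Position of 6 (5) > position of 1 (4). Must reorder: 6 must now come before 1.
Run Kahn's algorithm (break ties by smallest node id):
  initial in-degrees: [2, 3, 0, 1, 0, 1, 2]
  ready (indeg=0): [2, 4]
  pop 2: no out-edges | ready=[4] | order so far=[2]
  pop 4: indeg[1]->2; indeg[5]->0; indeg[6]->1 | ready=[5] | order so far=[2, 4]
  pop 5: indeg[3]->0 | ready=[3] | order so far=[2, 4, 5]
  pop 3: indeg[1]->1; indeg[6]->0 | ready=[6] | order so far=[2, 4, 5, 3]
  pop 6: indeg[0]->1; indeg[1]->0 | ready=[1] | order so far=[2, 4, 5, 3, 6]
  pop 1: indeg[0]->0 | ready=[0] | order so far=[2, 4, 5, 3, 6, 1]
  pop 0: no out-edges | ready=[] | order so far=[2, 4, 5, 3, 6, 1, 0]
  Result: [2, 4, 5, 3, 6, 1, 0]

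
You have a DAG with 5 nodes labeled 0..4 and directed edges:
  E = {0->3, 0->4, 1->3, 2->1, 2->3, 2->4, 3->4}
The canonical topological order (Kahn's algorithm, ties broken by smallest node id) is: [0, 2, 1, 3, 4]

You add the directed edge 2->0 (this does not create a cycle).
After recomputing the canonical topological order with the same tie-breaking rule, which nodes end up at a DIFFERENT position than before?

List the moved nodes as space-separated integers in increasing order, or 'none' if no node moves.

Answer: 0 2

Derivation:
Old toposort: [0, 2, 1, 3, 4]
Added edge 2->0
Recompute Kahn (smallest-id tiebreak):
  initial in-degrees: [1, 1, 0, 3, 3]
  ready (indeg=0): [2]
  pop 2: indeg[0]->0; indeg[1]->0; indeg[3]->2; indeg[4]->2 | ready=[0, 1] | order so far=[2]
  pop 0: indeg[3]->1; indeg[4]->1 | ready=[1] | order so far=[2, 0]
  pop 1: indeg[3]->0 | ready=[3] | order so far=[2, 0, 1]
  pop 3: indeg[4]->0 | ready=[4] | order so far=[2, 0, 1, 3]
  pop 4: no out-edges | ready=[] | order so far=[2, 0, 1, 3, 4]
New canonical toposort: [2, 0, 1, 3, 4]
Compare positions:
  Node 0: index 0 -> 1 (moved)
  Node 1: index 2 -> 2 (same)
  Node 2: index 1 -> 0 (moved)
  Node 3: index 3 -> 3 (same)
  Node 4: index 4 -> 4 (same)
Nodes that changed position: 0 2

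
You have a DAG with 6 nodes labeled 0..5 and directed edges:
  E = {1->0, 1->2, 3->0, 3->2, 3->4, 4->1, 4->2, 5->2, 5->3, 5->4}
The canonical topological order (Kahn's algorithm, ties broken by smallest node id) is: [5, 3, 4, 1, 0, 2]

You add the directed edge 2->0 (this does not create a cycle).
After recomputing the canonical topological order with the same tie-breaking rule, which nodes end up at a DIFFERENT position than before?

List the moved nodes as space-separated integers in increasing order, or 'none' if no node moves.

Old toposort: [5, 3, 4, 1, 0, 2]
Added edge 2->0
Recompute Kahn (smallest-id tiebreak):
  initial in-degrees: [3, 1, 4, 1, 2, 0]
  ready (indeg=0): [5]
  pop 5: indeg[2]->3; indeg[3]->0; indeg[4]->1 | ready=[3] | order so far=[5]
  pop 3: indeg[0]->2; indeg[2]->2; indeg[4]->0 | ready=[4] | order so far=[5, 3]
  pop 4: indeg[1]->0; indeg[2]->1 | ready=[1] | order so far=[5, 3, 4]
  pop 1: indeg[0]->1; indeg[2]->0 | ready=[2] | order so far=[5, 3, 4, 1]
  pop 2: indeg[0]->0 | ready=[0] | order so far=[5, 3, 4, 1, 2]
  pop 0: no out-edges | ready=[] | order so far=[5, 3, 4, 1, 2, 0]
New canonical toposort: [5, 3, 4, 1, 2, 0]
Compare positions:
  Node 0: index 4 -> 5 (moved)
  Node 1: index 3 -> 3 (same)
  Node 2: index 5 -> 4 (moved)
  Node 3: index 1 -> 1 (same)
  Node 4: index 2 -> 2 (same)
  Node 5: index 0 -> 0 (same)
Nodes that changed position: 0 2

Answer: 0 2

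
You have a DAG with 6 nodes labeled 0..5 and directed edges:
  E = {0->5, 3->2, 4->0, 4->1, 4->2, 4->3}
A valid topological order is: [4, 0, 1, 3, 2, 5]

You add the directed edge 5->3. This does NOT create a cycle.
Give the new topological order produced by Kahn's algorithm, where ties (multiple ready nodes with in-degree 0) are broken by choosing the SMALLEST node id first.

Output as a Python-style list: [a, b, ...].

Old toposort: [4, 0, 1, 3, 2, 5]
Added edge: 5->3
Position of 5 (5) > position of 3 (3). Must reorder: 5 must now come before 3.
Run Kahn's algorithm (break ties by smallest node id):
  initial in-degrees: [1, 1, 2, 2, 0, 1]
  ready (indeg=0): [4]
  pop 4: indeg[0]->0; indeg[1]->0; indeg[2]->1; indeg[3]->1 | ready=[0, 1] | order so far=[4]
  pop 0: indeg[5]->0 | ready=[1, 5] | order so far=[4, 0]
  pop 1: no out-edges | ready=[5] | order so far=[4, 0, 1]
  pop 5: indeg[3]->0 | ready=[3] | order so far=[4, 0, 1, 5]
  pop 3: indeg[2]->0 | ready=[2] | order so far=[4, 0, 1, 5, 3]
  pop 2: no out-edges | ready=[] | order so far=[4, 0, 1, 5, 3, 2]
  Result: [4, 0, 1, 5, 3, 2]

Answer: [4, 0, 1, 5, 3, 2]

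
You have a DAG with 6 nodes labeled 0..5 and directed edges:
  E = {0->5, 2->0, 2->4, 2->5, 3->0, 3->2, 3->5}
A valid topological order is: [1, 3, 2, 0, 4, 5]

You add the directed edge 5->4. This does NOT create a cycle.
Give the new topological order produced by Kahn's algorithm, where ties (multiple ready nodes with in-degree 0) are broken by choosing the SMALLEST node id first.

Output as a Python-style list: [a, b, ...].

Old toposort: [1, 3, 2, 0, 4, 5]
Added edge: 5->4
Position of 5 (5) > position of 4 (4). Must reorder: 5 must now come before 4.
Run Kahn's algorithm (break ties by smallest node id):
  initial in-degrees: [2, 0, 1, 0, 2, 3]
  ready (indeg=0): [1, 3]
  pop 1: no out-edges | ready=[3] | order so far=[1]
  pop 3: indeg[0]->1; indeg[2]->0; indeg[5]->2 | ready=[2] | order so far=[1, 3]
  pop 2: indeg[0]->0; indeg[4]->1; indeg[5]->1 | ready=[0] | order so far=[1, 3, 2]
  pop 0: indeg[5]->0 | ready=[5] | order so far=[1, 3, 2, 0]
  pop 5: indeg[4]->0 | ready=[4] | order so far=[1, 3, 2, 0, 5]
  pop 4: no out-edges | ready=[] | order so far=[1, 3, 2, 0, 5, 4]
  Result: [1, 3, 2, 0, 5, 4]

Answer: [1, 3, 2, 0, 5, 4]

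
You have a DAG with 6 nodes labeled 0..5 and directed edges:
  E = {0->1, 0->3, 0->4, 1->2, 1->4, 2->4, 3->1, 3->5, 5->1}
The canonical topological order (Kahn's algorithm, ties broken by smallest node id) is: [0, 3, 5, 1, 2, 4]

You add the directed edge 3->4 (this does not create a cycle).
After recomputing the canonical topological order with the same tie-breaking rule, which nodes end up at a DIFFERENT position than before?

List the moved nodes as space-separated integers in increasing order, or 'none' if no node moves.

Old toposort: [0, 3, 5, 1, 2, 4]
Added edge 3->4
Recompute Kahn (smallest-id tiebreak):
  initial in-degrees: [0, 3, 1, 1, 4, 1]
  ready (indeg=0): [0]
  pop 0: indeg[1]->2; indeg[3]->0; indeg[4]->3 | ready=[3] | order so far=[0]
  pop 3: indeg[1]->1; indeg[4]->2; indeg[5]->0 | ready=[5] | order so far=[0, 3]
  pop 5: indeg[1]->0 | ready=[1] | order so far=[0, 3, 5]
  pop 1: indeg[2]->0; indeg[4]->1 | ready=[2] | order so far=[0, 3, 5, 1]
  pop 2: indeg[4]->0 | ready=[4] | order so far=[0, 3, 5, 1, 2]
  pop 4: no out-edges | ready=[] | order so far=[0, 3, 5, 1, 2, 4]
New canonical toposort: [0, 3, 5, 1, 2, 4]
Compare positions:
  Node 0: index 0 -> 0 (same)
  Node 1: index 3 -> 3 (same)
  Node 2: index 4 -> 4 (same)
  Node 3: index 1 -> 1 (same)
  Node 4: index 5 -> 5 (same)
  Node 5: index 2 -> 2 (same)
Nodes that changed position: none

Answer: none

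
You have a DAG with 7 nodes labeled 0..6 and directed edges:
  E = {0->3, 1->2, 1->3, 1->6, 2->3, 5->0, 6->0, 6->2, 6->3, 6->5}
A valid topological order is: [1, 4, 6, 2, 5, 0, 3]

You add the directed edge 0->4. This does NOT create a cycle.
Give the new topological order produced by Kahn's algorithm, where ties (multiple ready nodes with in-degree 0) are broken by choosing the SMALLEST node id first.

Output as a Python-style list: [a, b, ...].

Old toposort: [1, 4, 6, 2, 5, 0, 3]
Added edge: 0->4
Position of 0 (5) > position of 4 (1). Must reorder: 0 must now come before 4.
Run Kahn's algorithm (break ties by smallest node id):
  initial in-degrees: [2, 0, 2, 4, 1, 1, 1]
  ready (indeg=0): [1]
  pop 1: indeg[2]->1; indeg[3]->3; indeg[6]->0 | ready=[6] | order so far=[1]
  pop 6: indeg[0]->1; indeg[2]->0; indeg[3]->2; indeg[5]->0 | ready=[2, 5] | order so far=[1, 6]
  pop 2: indeg[3]->1 | ready=[5] | order so far=[1, 6, 2]
  pop 5: indeg[0]->0 | ready=[0] | order so far=[1, 6, 2, 5]
  pop 0: indeg[3]->0; indeg[4]->0 | ready=[3, 4] | order so far=[1, 6, 2, 5, 0]
  pop 3: no out-edges | ready=[4] | order so far=[1, 6, 2, 5, 0, 3]
  pop 4: no out-edges | ready=[] | order so far=[1, 6, 2, 5, 0, 3, 4]
  Result: [1, 6, 2, 5, 0, 3, 4]

Answer: [1, 6, 2, 5, 0, 3, 4]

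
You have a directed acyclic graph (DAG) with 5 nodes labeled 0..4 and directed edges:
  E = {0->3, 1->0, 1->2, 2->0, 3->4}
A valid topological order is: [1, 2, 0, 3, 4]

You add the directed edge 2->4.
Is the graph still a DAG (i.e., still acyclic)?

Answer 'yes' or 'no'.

Given toposort: [1, 2, 0, 3, 4]
Position of 2: index 1; position of 4: index 4
New edge 2->4: forward
Forward edge: respects the existing order. Still a DAG, same toposort still valid.
Still a DAG? yes

Answer: yes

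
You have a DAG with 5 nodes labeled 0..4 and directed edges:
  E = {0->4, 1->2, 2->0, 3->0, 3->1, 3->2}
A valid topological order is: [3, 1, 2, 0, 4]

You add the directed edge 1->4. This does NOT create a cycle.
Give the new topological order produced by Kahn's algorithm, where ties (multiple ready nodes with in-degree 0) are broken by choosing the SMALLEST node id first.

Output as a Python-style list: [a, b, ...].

Old toposort: [3, 1, 2, 0, 4]
Added edge: 1->4
Position of 1 (1) < position of 4 (4). Old order still valid.
Run Kahn's algorithm (break ties by smallest node id):
  initial in-degrees: [2, 1, 2, 0, 2]
  ready (indeg=0): [3]
  pop 3: indeg[0]->1; indeg[1]->0; indeg[2]->1 | ready=[1] | order so far=[3]
  pop 1: indeg[2]->0; indeg[4]->1 | ready=[2] | order so far=[3, 1]
  pop 2: indeg[0]->0 | ready=[0] | order so far=[3, 1, 2]
  pop 0: indeg[4]->0 | ready=[4] | order so far=[3, 1, 2, 0]
  pop 4: no out-edges | ready=[] | order so far=[3, 1, 2, 0, 4]
  Result: [3, 1, 2, 0, 4]

Answer: [3, 1, 2, 0, 4]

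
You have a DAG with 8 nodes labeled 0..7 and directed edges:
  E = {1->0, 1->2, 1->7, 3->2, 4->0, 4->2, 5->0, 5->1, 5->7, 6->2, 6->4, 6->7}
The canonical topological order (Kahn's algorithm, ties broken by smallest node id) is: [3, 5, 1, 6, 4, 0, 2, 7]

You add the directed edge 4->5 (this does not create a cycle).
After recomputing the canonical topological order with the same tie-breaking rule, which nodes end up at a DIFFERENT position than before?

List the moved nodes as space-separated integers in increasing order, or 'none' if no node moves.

Old toposort: [3, 5, 1, 6, 4, 0, 2, 7]
Added edge 4->5
Recompute Kahn (smallest-id tiebreak):
  initial in-degrees: [3, 1, 4, 0, 1, 1, 0, 3]
  ready (indeg=0): [3, 6]
  pop 3: indeg[2]->3 | ready=[6] | order so far=[3]
  pop 6: indeg[2]->2; indeg[4]->0; indeg[7]->2 | ready=[4] | order so far=[3, 6]
  pop 4: indeg[0]->2; indeg[2]->1; indeg[5]->0 | ready=[5] | order so far=[3, 6, 4]
  pop 5: indeg[0]->1; indeg[1]->0; indeg[7]->1 | ready=[1] | order so far=[3, 6, 4, 5]
  pop 1: indeg[0]->0; indeg[2]->0; indeg[7]->0 | ready=[0, 2, 7] | order so far=[3, 6, 4, 5, 1]
  pop 0: no out-edges | ready=[2, 7] | order so far=[3, 6, 4, 5, 1, 0]
  pop 2: no out-edges | ready=[7] | order so far=[3, 6, 4, 5, 1, 0, 2]
  pop 7: no out-edges | ready=[] | order so far=[3, 6, 4, 5, 1, 0, 2, 7]
New canonical toposort: [3, 6, 4, 5, 1, 0, 2, 7]
Compare positions:
  Node 0: index 5 -> 5 (same)
  Node 1: index 2 -> 4 (moved)
  Node 2: index 6 -> 6 (same)
  Node 3: index 0 -> 0 (same)
  Node 4: index 4 -> 2 (moved)
  Node 5: index 1 -> 3 (moved)
  Node 6: index 3 -> 1 (moved)
  Node 7: index 7 -> 7 (same)
Nodes that changed position: 1 4 5 6

Answer: 1 4 5 6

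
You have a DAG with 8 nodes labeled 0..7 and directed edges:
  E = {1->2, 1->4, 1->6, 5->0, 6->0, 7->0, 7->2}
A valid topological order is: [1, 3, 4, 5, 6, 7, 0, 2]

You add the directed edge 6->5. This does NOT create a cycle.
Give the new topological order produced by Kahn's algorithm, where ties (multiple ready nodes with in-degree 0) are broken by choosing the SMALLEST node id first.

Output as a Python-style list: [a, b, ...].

Old toposort: [1, 3, 4, 5, 6, 7, 0, 2]
Added edge: 6->5
Position of 6 (4) > position of 5 (3). Must reorder: 6 must now come before 5.
Run Kahn's algorithm (break ties by smallest node id):
  initial in-degrees: [3, 0, 2, 0, 1, 1, 1, 0]
  ready (indeg=0): [1, 3, 7]
  pop 1: indeg[2]->1; indeg[4]->0; indeg[6]->0 | ready=[3, 4, 6, 7] | order so far=[1]
  pop 3: no out-edges | ready=[4, 6, 7] | order so far=[1, 3]
  pop 4: no out-edges | ready=[6, 7] | order so far=[1, 3, 4]
  pop 6: indeg[0]->2; indeg[5]->0 | ready=[5, 7] | order so far=[1, 3, 4, 6]
  pop 5: indeg[0]->1 | ready=[7] | order so far=[1, 3, 4, 6, 5]
  pop 7: indeg[0]->0; indeg[2]->0 | ready=[0, 2] | order so far=[1, 3, 4, 6, 5, 7]
  pop 0: no out-edges | ready=[2] | order so far=[1, 3, 4, 6, 5, 7, 0]
  pop 2: no out-edges | ready=[] | order so far=[1, 3, 4, 6, 5, 7, 0, 2]
  Result: [1, 3, 4, 6, 5, 7, 0, 2]

Answer: [1, 3, 4, 6, 5, 7, 0, 2]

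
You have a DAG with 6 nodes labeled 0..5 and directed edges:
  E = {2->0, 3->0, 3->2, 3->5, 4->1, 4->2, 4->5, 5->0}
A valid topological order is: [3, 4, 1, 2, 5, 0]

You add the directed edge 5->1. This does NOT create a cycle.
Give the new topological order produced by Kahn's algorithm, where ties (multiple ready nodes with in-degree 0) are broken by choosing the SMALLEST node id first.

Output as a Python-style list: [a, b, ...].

Old toposort: [3, 4, 1, 2, 5, 0]
Added edge: 5->1
Position of 5 (4) > position of 1 (2). Must reorder: 5 must now come before 1.
Run Kahn's algorithm (break ties by smallest node id):
  initial in-degrees: [3, 2, 2, 0, 0, 2]
  ready (indeg=0): [3, 4]
  pop 3: indeg[0]->2; indeg[2]->1; indeg[5]->1 | ready=[4] | order so far=[3]
  pop 4: indeg[1]->1; indeg[2]->0; indeg[5]->0 | ready=[2, 5] | order so far=[3, 4]
  pop 2: indeg[0]->1 | ready=[5] | order so far=[3, 4, 2]
  pop 5: indeg[0]->0; indeg[1]->0 | ready=[0, 1] | order so far=[3, 4, 2, 5]
  pop 0: no out-edges | ready=[1] | order so far=[3, 4, 2, 5, 0]
  pop 1: no out-edges | ready=[] | order so far=[3, 4, 2, 5, 0, 1]
  Result: [3, 4, 2, 5, 0, 1]

Answer: [3, 4, 2, 5, 0, 1]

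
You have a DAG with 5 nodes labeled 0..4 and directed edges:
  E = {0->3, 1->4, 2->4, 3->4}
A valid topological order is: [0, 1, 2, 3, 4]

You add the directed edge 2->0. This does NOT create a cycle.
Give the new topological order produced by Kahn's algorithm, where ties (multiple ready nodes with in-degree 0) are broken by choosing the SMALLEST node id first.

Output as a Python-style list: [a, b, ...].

Answer: [1, 2, 0, 3, 4]

Derivation:
Old toposort: [0, 1, 2, 3, 4]
Added edge: 2->0
Position of 2 (2) > position of 0 (0). Must reorder: 2 must now come before 0.
Run Kahn's algorithm (break ties by smallest node id):
  initial in-degrees: [1, 0, 0, 1, 3]
  ready (indeg=0): [1, 2]
  pop 1: indeg[4]->2 | ready=[2] | order so far=[1]
  pop 2: indeg[0]->0; indeg[4]->1 | ready=[0] | order so far=[1, 2]
  pop 0: indeg[3]->0 | ready=[3] | order so far=[1, 2, 0]
  pop 3: indeg[4]->0 | ready=[4] | order so far=[1, 2, 0, 3]
  pop 4: no out-edges | ready=[] | order so far=[1, 2, 0, 3, 4]
  Result: [1, 2, 0, 3, 4]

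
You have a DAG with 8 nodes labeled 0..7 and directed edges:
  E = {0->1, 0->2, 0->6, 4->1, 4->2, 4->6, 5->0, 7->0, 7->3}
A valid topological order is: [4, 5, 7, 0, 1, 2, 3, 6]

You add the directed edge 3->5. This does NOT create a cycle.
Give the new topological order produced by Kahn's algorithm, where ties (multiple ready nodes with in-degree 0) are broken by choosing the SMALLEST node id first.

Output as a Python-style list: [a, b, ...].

Answer: [4, 7, 3, 5, 0, 1, 2, 6]

Derivation:
Old toposort: [4, 5, 7, 0, 1, 2, 3, 6]
Added edge: 3->5
Position of 3 (6) > position of 5 (1). Must reorder: 3 must now come before 5.
Run Kahn's algorithm (break ties by smallest node id):
  initial in-degrees: [2, 2, 2, 1, 0, 1, 2, 0]
  ready (indeg=0): [4, 7]
  pop 4: indeg[1]->1; indeg[2]->1; indeg[6]->1 | ready=[7] | order so far=[4]
  pop 7: indeg[0]->1; indeg[3]->0 | ready=[3] | order so far=[4, 7]
  pop 3: indeg[5]->0 | ready=[5] | order so far=[4, 7, 3]
  pop 5: indeg[0]->0 | ready=[0] | order so far=[4, 7, 3, 5]
  pop 0: indeg[1]->0; indeg[2]->0; indeg[6]->0 | ready=[1, 2, 6] | order so far=[4, 7, 3, 5, 0]
  pop 1: no out-edges | ready=[2, 6] | order so far=[4, 7, 3, 5, 0, 1]
  pop 2: no out-edges | ready=[6] | order so far=[4, 7, 3, 5, 0, 1, 2]
  pop 6: no out-edges | ready=[] | order so far=[4, 7, 3, 5, 0, 1, 2, 6]
  Result: [4, 7, 3, 5, 0, 1, 2, 6]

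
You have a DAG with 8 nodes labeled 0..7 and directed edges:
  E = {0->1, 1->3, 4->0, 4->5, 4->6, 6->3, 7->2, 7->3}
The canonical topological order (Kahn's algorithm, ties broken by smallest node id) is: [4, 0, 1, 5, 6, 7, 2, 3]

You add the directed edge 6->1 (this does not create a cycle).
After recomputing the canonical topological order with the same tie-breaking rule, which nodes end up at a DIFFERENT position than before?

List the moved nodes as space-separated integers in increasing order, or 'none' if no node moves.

Answer: 1 5 6

Derivation:
Old toposort: [4, 0, 1, 5, 6, 7, 2, 3]
Added edge 6->1
Recompute Kahn (smallest-id tiebreak):
  initial in-degrees: [1, 2, 1, 3, 0, 1, 1, 0]
  ready (indeg=0): [4, 7]
  pop 4: indeg[0]->0; indeg[5]->0; indeg[6]->0 | ready=[0, 5, 6, 7] | order so far=[4]
  pop 0: indeg[1]->1 | ready=[5, 6, 7] | order so far=[4, 0]
  pop 5: no out-edges | ready=[6, 7] | order so far=[4, 0, 5]
  pop 6: indeg[1]->0; indeg[3]->2 | ready=[1, 7] | order so far=[4, 0, 5, 6]
  pop 1: indeg[3]->1 | ready=[7] | order so far=[4, 0, 5, 6, 1]
  pop 7: indeg[2]->0; indeg[3]->0 | ready=[2, 3] | order so far=[4, 0, 5, 6, 1, 7]
  pop 2: no out-edges | ready=[3] | order so far=[4, 0, 5, 6, 1, 7, 2]
  pop 3: no out-edges | ready=[] | order so far=[4, 0, 5, 6, 1, 7, 2, 3]
New canonical toposort: [4, 0, 5, 6, 1, 7, 2, 3]
Compare positions:
  Node 0: index 1 -> 1 (same)
  Node 1: index 2 -> 4 (moved)
  Node 2: index 6 -> 6 (same)
  Node 3: index 7 -> 7 (same)
  Node 4: index 0 -> 0 (same)
  Node 5: index 3 -> 2 (moved)
  Node 6: index 4 -> 3 (moved)
  Node 7: index 5 -> 5 (same)
Nodes that changed position: 1 5 6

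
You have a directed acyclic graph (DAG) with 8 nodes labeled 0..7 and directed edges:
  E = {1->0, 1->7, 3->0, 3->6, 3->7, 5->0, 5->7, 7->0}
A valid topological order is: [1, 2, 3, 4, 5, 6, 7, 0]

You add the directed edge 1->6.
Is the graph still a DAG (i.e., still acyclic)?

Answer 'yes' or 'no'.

Given toposort: [1, 2, 3, 4, 5, 6, 7, 0]
Position of 1: index 0; position of 6: index 5
New edge 1->6: forward
Forward edge: respects the existing order. Still a DAG, same toposort still valid.
Still a DAG? yes

Answer: yes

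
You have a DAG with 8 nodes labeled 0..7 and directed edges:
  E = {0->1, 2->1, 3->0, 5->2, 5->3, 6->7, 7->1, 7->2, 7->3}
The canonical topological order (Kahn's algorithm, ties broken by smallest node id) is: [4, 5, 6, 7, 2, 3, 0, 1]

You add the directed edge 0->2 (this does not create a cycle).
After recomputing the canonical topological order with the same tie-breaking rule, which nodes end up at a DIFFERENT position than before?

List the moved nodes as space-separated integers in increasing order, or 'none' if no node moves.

Answer: 0 2 3

Derivation:
Old toposort: [4, 5, 6, 7, 2, 3, 0, 1]
Added edge 0->2
Recompute Kahn (smallest-id tiebreak):
  initial in-degrees: [1, 3, 3, 2, 0, 0, 0, 1]
  ready (indeg=0): [4, 5, 6]
  pop 4: no out-edges | ready=[5, 6] | order so far=[4]
  pop 5: indeg[2]->2; indeg[3]->1 | ready=[6] | order so far=[4, 5]
  pop 6: indeg[7]->0 | ready=[7] | order so far=[4, 5, 6]
  pop 7: indeg[1]->2; indeg[2]->1; indeg[3]->0 | ready=[3] | order so far=[4, 5, 6, 7]
  pop 3: indeg[0]->0 | ready=[0] | order so far=[4, 5, 6, 7, 3]
  pop 0: indeg[1]->1; indeg[2]->0 | ready=[2] | order so far=[4, 5, 6, 7, 3, 0]
  pop 2: indeg[1]->0 | ready=[1] | order so far=[4, 5, 6, 7, 3, 0, 2]
  pop 1: no out-edges | ready=[] | order so far=[4, 5, 6, 7, 3, 0, 2, 1]
New canonical toposort: [4, 5, 6, 7, 3, 0, 2, 1]
Compare positions:
  Node 0: index 6 -> 5 (moved)
  Node 1: index 7 -> 7 (same)
  Node 2: index 4 -> 6 (moved)
  Node 3: index 5 -> 4 (moved)
  Node 4: index 0 -> 0 (same)
  Node 5: index 1 -> 1 (same)
  Node 6: index 2 -> 2 (same)
  Node 7: index 3 -> 3 (same)
Nodes that changed position: 0 2 3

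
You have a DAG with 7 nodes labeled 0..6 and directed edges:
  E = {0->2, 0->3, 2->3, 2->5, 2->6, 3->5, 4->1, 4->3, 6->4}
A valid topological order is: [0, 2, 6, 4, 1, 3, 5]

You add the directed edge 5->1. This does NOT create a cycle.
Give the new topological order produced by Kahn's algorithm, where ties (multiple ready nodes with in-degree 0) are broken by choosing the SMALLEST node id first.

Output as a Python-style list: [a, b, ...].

Answer: [0, 2, 6, 4, 3, 5, 1]

Derivation:
Old toposort: [0, 2, 6, 4, 1, 3, 5]
Added edge: 5->1
Position of 5 (6) > position of 1 (4). Must reorder: 5 must now come before 1.
Run Kahn's algorithm (break ties by smallest node id):
  initial in-degrees: [0, 2, 1, 3, 1, 2, 1]
  ready (indeg=0): [0]
  pop 0: indeg[2]->0; indeg[3]->2 | ready=[2] | order so far=[0]
  pop 2: indeg[3]->1; indeg[5]->1; indeg[6]->0 | ready=[6] | order so far=[0, 2]
  pop 6: indeg[4]->0 | ready=[4] | order so far=[0, 2, 6]
  pop 4: indeg[1]->1; indeg[3]->0 | ready=[3] | order so far=[0, 2, 6, 4]
  pop 3: indeg[5]->0 | ready=[5] | order so far=[0, 2, 6, 4, 3]
  pop 5: indeg[1]->0 | ready=[1] | order so far=[0, 2, 6, 4, 3, 5]
  pop 1: no out-edges | ready=[] | order so far=[0, 2, 6, 4, 3, 5, 1]
  Result: [0, 2, 6, 4, 3, 5, 1]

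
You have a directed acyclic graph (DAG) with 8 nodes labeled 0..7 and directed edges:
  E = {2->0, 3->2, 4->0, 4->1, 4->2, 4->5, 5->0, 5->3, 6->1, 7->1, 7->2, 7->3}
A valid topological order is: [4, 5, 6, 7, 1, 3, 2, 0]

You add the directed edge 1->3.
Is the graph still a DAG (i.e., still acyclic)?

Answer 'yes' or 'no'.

Answer: yes

Derivation:
Given toposort: [4, 5, 6, 7, 1, 3, 2, 0]
Position of 1: index 4; position of 3: index 5
New edge 1->3: forward
Forward edge: respects the existing order. Still a DAG, same toposort still valid.
Still a DAG? yes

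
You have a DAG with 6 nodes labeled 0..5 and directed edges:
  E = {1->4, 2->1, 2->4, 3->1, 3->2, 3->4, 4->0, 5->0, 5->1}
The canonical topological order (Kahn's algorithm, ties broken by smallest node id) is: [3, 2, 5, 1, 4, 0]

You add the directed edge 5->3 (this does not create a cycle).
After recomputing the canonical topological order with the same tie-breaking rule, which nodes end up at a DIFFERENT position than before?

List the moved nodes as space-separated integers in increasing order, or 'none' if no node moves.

Old toposort: [3, 2, 5, 1, 4, 0]
Added edge 5->3
Recompute Kahn (smallest-id tiebreak):
  initial in-degrees: [2, 3, 1, 1, 3, 0]
  ready (indeg=0): [5]
  pop 5: indeg[0]->1; indeg[1]->2; indeg[3]->0 | ready=[3] | order so far=[5]
  pop 3: indeg[1]->1; indeg[2]->0; indeg[4]->2 | ready=[2] | order so far=[5, 3]
  pop 2: indeg[1]->0; indeg[4]->1 | ready=[1] | order so far=[5, 3, 2]
  pop 1: indeg[4]->0 | ready=[4] | order so far=[5, 3, 2, 1]
  pop 4: indeg[0]->0 | ready=[0] | order so far=[5, 3, 2, 1, 4]
  pop 0: no out-edges | ready=[] | order so far=[5, 3, 2, 1, 4, 0]
New canonical toposort: [5, 3, 2, 1, 4, 0]
Compare positions:
  Node 0: index 5 -> 5 (same)
  Node 1: index 3 -> 3 (same)
  Node 2: index 1 -> 2 (moved)
  Node 3: index 0 -> 1 (moved)
  Node 4: index 4 -> 4 (same)
  Node 5: index 2 -> 0 (moved)
Nodes that changed position: 2 3 5

Answer: 2 3 5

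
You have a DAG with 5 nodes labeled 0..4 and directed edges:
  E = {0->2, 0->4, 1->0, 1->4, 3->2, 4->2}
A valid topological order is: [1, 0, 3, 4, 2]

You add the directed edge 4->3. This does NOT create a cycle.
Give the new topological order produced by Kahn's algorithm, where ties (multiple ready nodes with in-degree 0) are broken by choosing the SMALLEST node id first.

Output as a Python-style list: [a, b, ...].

Old toposort: [1, 0, 3, 4, 2]
Added edge: 4->3
Position of 4 (3) > position of 3 (2). Must reorder: 4 must now come before 3.
Run Kahn's algorithm (break ties by smallest node id):
  initial in-degrees: [1, 0, 3, 1, 2]
  ready (indeg=0): [1]
  pop 1: indeg[0]->0; indeg[4]->1 | ready=[0] | order so far=[1]
  pop 0: indeg[2]->2; indeg[4]->0 | ready=[4] | order so far=[1, 0]
  pop 4: indeg[2]->1; indeg[3]->0 | ready=[3] | order so far=[1, 0, 4]
  pop 3: indeg[2]->0 | ready=[2] | order so far=[1, 0, 4, 3]
  pop 2: no out-edges | ready=[] | order so far=[1, 0, 4, 3, 2]
  Result: [1, 0, 4, 3, 2]

Answer: [1, 0, 4, 3, 2]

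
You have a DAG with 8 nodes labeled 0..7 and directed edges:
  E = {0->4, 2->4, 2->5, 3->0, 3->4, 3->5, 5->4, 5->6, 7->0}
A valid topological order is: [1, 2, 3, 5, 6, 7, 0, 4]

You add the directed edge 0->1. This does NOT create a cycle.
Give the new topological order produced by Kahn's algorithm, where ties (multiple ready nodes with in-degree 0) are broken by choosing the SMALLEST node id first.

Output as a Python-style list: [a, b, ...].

Old toposort: [1, 2, 3, 5, 6, 7, 0, 4]
Added edge: 0->1
Position of 0 (6) > position of 1 (0). Must reorder: 0 must now come before 1.
Run Kahn's algorithm (break ties by smallest node id):
  initial in-degrees: [2, 1, 0, 0, 4, 2, 1, 0]
  ready (indeg=0): [2, 3, 7]
  pop 2: indeg[4]->3; indeg[5]->1 | ready=[3, 7] | order so far=[2]
  pop 3: indeg[0]->1; indeg[4]->2; indeg[5]->0 | ready=[5, 7] | order so far=[2, 3]
  pop 5: indeg[4]->1; indeg[6]->0 | ready=[6, 7] | order so far=[2, 3, 5]
  pop 6: no out-edges | ready=[7] | order so far=[2, 3, 5, 6]
  pop 7: indeg[0]->0 | ready=[0] | order so far=[2, 3, 5, 6, 7]
  pop 0: indeg[1]->0; indeg[4]->0 | ready=[1, 4] | order so far=[2, 3, 5, 6, 7, 0]
  pop 1: no out-edges | ready=[4] | order so far=[2, 3, 5, 6, 7, 0, 1]
  pop 4: no out-edges | ready=[] | order so far=[2, 3, 5, 6, 7, 0, 1, 4]
  Result: [2, 3, 5, 6, 7, 0, 1, 4]

Answer: [2, 3, 5, 6, 7, 0, 1, 4]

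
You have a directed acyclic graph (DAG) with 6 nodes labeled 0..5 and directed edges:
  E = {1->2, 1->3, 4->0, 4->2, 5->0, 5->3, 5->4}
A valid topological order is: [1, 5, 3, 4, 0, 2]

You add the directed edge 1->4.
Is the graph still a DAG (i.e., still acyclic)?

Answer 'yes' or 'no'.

Answer: yes

Derivation:
Given toposort: [1, 5, 3, 4, 0, 2]
Position of 1: index 0; position of 4: index 3
New edge 1->4: forward
Forward edge: respects the existing order. Still a DAG, same toposort still valid.
Still a DAG? yes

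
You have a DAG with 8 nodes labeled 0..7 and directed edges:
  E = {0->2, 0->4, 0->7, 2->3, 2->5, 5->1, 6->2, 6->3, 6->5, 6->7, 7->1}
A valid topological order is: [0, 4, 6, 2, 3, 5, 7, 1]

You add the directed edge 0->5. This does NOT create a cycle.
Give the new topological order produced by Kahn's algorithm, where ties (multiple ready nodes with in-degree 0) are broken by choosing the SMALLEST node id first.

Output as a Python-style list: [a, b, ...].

Old toposort: [0, 4, 6, 2, 3, 5, 7, 1]
Added edge: 0->5
Position of 0 (0) < position of 5 (5). Old order still valid.
Run Kahn's algorithm (break ties by smallest node id):
  initial in-degrees: [0, 2, 2, 2, 1, 3, 0, 2]
  ready (indeg=0): [0, 6]
  pop 0: indeg[2]->1; indeg[4]->0; indeg[5]->2; indeg[7]->1 | ready=[4, 6] | order so far=[0]
  pop 4: no out-edges | ready=[6] | order so far=[0, 4]
  pop 6: indeg[2]->0; indeg[3]->1; indeg[5]->1; indeg[7]->0 | ready=[2, 7] | order so far=[0, 4, 6]
  pop 2: indeg[3]->0; indeg[5]->0 | ready=[3, 5, 7] | order so far=[0, 4, 6, 2]
  pop 3: no out-edges | ready=[5, 7] | order so far=[0, 4, 6, 2, 3]
  pop 5: indeg[1]->1 | ready=[7] | order so far=[0, 4, 6, 2, 3, 5]
  pop 7: indeg[1]->0 | ready=[1] | order so far=[0, 4, 6, 2, 3, 5, 7]
  pop 1: no out-edges | ready=[] | order so far=[0, 4, 6, 2, 3, 5, 7, 1]
  Result: [0, 4, 6, 2, 3, 5, 7, 1]

Answer: [0, 4, 6, 2, 3, 5, 7, 1]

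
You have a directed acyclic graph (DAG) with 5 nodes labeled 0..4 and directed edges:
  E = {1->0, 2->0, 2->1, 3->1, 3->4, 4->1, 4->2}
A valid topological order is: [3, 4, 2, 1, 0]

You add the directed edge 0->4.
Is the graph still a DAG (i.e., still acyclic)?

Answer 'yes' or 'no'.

Answer: no

Derivation:
Given toposort: [3, 4, 2, 1, 0]
Position of 0: index 4; position of 4: index 1
New edge 0->4: backward (u after v in old order)
Backward edge: old toposort is now invalid. Check if this creates a cycle.
Does 4 already reach 0? Reachable from 4: [0, 1, 2, 4]. YES -> cycle!
Still a DAG? no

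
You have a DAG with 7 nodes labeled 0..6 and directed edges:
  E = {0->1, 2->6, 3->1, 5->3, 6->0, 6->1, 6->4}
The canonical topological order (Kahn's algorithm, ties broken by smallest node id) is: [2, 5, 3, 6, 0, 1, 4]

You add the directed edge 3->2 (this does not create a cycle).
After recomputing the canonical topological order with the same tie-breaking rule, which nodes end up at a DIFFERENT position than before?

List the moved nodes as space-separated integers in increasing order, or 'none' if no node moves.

Old toposort: [2, 5, 3, 6, 0, 1, 4]
Added edge 3->2
Recompute Kahn (smallest-id tiebreak):
  initial in-degrees: [1, 3, 1, 1, 1, 0, 1]
  ready (indeg=0): [5]
  pop 5: indeg[3]->0 | ready=[3] | order so far=[5]
  pop 3: indeg[1]->2; indeg[2]->0 | ready=[2] | order so far=[5, 3]
  pop 2: indeg[6]->0 | ready=[6] | order so far=[5, 3, 2]
  pop 6: indeg[0]->0; indeg[1]->1; indeg[4]->0 | ready=[0, 4] | order so far=[5, 3, 2, 6]
  pop 0: indeg[1]->0 | ready=[1, 4] | order so far=[5, 3, 2, 6, 0]
  pop 1: no out-edges | ready=[4] | order so far=[5, 3, 2, 6, 0, 1]
  pop 4: no out-edges | ready=[] | order so far=[5, 3, 2, 6, 0, 1, 4]
New canonical toposort: [5, 3, 2, 6, 0, 1, 4]
Compare positions:
  Node 0: index 4 -> 4 (same)
  Node 1: index 5 -> 5 (same)
  Node 2: index 0 -> 2 (moved)
  Node 3: index 2 -> 1 (moved)
  Node 4: index 6 -> 6 (same)
  Node 5: index 1 -> 0 (moved)
  Node 6: index 3 -> 3 (same)
Nodes that changed position: 2 3 5

Answer: 2 3 5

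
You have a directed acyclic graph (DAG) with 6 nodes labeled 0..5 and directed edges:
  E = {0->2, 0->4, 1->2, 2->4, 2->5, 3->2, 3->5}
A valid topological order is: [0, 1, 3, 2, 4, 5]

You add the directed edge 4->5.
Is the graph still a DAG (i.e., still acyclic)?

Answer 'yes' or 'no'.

Given toposort: [0, 1, 3, 2, 4, 5]
Position of 4: index 4; position of 5: index 5
New edge 4->5: forward
Forward edge: respects the existing order. Still a DAG, same toposort still valid.
Still a DAG? yes

Answer: yes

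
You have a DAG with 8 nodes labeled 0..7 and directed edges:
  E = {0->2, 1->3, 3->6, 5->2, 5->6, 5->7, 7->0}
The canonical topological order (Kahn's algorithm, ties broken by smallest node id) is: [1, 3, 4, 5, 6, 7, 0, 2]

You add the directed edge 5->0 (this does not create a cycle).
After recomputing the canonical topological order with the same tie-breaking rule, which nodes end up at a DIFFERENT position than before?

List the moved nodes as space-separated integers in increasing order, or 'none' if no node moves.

Answer: none

Derivation:
Old toposort: [1, 3, 4, 5, 6, 7, 0, 2]
Added edge 5->0
Recompute Kahn (smallest-id tiebreak):
  initial in-degrees: [2, 0, 2, 1, 0, 0, 2, 1]
  ready (indeg=0): [1, 4, 5]
  pop 1: indeg[3]->0 | ready=[3, 4, 5] | order so far=[1]
  pop 3: indeg[6]->1 | ready=[4, 5] | order so far=[1, 3]
  pop 4: no out-edges | ready=[5] | order so far=[1, 3, 4]
  pop 5: indeg[0]->1; indeg[2]->1; indeg[6]->0; indeg[7]->0 | ready=[6, 7] | order so far=[1, 3, 4, 5]
  pop 6: no out-edges | ready=[7] | order so far=[1, 3, 4, 5, 6]
  pop 7: indeg[0]->0 | ready=[0] | order so far=[1, 3, 4, 5, 6, 7]
  pop 0: indeg[2]->0 | ready=[2] | order so far=[1, 3, 4, 5, 6, 7, 0]
  pop 2: no out-edges | ready=[] | order so far=[1, 3, 4, 5, 6, 7, 0, 2]
New canonical toposort: [1, 3, 4, 5, 6, 7, 0, 2]
Compare positions:
  Node 0: index 6 -> 6 (same)
  Node 1: index 0 -> 0 (same)
  Node 2: index 7 -> 7 (same)
  Node 3: index 1 -> 1 (same)
  Node 4: index 2 -> 2 (same)
  Node 5: index 3 -> 3 (same)
  Node 6: index 4 -> 4 (same)
  Node 7: index 5 -> 5 (same)
Nodes that changed position: none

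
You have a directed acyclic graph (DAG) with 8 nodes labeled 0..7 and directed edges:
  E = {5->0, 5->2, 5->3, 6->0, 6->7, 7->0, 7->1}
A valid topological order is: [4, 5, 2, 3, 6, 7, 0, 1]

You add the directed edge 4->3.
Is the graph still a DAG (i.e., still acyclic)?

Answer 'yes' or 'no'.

Answer: yes

Derivation:
Given toposort: [4, 5, 2, 3, 6, 7, 0, 1]
Position of 4: index 0; position of 3: index 3
New edge 4->3: forward
Forward edge: respects the existing order. Still a DAG, same toposort still valid.
Still a DAG? yes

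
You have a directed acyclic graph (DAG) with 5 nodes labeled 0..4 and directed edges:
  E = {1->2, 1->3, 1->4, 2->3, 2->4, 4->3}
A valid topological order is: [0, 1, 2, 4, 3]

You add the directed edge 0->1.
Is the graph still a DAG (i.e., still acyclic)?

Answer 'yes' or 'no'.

Given toposort: [0, 1, 2, 4, 3]
Position of 0: index 0; position of 1: index 1
New edge 0->1: forward
Forward edge: respects the existing order. Still a DAG, same toposort still valid.
Still a DAG? yes

Answer: yes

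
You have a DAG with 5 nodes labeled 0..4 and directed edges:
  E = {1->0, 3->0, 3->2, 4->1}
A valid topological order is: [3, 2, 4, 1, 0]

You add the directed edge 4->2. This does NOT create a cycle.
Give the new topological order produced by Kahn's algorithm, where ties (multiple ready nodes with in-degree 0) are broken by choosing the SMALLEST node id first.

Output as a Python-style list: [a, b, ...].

Old toposort: [3, 2, 4, 1, 0]
Added edge: 4->2
Position of 4 (2) > position of 2 (1). Must reorder: 4 must now come before 2.
Run Kahn's algorithm (break ties by smallest node id):
  initial in-degrees: [2, 1, 2, 0, 0]
  ready (indeg=0): [3, 4]
  pop 3: indeg[0]->1; indeg[2]->1 | ready=[4] | order so far=[3]
  pop 4: indeg[1]->0; indeg[2]->0 | ready=[1, 2] | order so far=[3, 4]
  pop 1: indeg[0]->0 | ready=[0, 2] | order so far=[3, 4, 1]
  pop 0: no out-edges | ready=[2] | order so far=[3, 4, 1, 0]
  pop 2: no out-edges | ready=[] | order so far=[3, 4, 1, 0, 2]
  Result: [3, 4, 1, 0, 2]

Answer: [3, 4, 1, 0, 2]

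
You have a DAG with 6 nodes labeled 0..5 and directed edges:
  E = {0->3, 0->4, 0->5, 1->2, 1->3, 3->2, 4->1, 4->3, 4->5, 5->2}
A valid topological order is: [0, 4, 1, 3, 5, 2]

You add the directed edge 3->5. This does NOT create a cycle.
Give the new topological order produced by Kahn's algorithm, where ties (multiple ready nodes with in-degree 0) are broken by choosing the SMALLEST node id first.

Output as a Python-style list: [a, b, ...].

Old toposort: [0, 4, 1, 3, 5, 2]
Added edge: 3->5
Position of 3 (3) < position of 5 (4). Old order still valid.
Run Kahn's algorithm (break ties by smallest node id):
  initial in-degrees: [0, 1, 3, 3, 1, 3]
  ready (indeg=0): [0]
  pop 0: indeg[3]->2; indeg[4]->0; indeg[5]->2 | ready=[4] | order so far=[0]
  pop 4: indeg[1]->0; indeg[3]->1; indeg[5]->1 | ready=[1] | order so far=[0, 4]
  pop 1: indeg[2]->2; indeg[3]->0 | ready=[3] | order so far=[0, 4, 1]
  pop 3: indeg[2]->1; indeg[5]->0 | ready=[5] | order so far=[0, 4, 1, 3]
  pop 5: indeg[2]->0 | ready=[2] | order so far=[0, 4, 1, 3, 5]
  pop 2: no out-edges | ready=[] | order so far=[0, 4, 1, 3, 5, 2]
  Result: [0, 4, 1, 3, 5, 2]

Answer: [0, 4, 1, 3, 5, 2]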